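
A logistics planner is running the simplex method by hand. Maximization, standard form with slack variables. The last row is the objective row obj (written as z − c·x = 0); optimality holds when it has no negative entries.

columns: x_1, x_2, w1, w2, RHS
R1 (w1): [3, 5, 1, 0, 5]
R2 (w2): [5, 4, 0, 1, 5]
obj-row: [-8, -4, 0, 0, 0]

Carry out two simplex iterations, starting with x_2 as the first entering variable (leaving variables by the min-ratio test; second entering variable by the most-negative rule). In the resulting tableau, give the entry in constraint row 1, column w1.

Ratio test on column x_2 — row 1: 5/5 = 1; row 2: 5/4 = 5/4. Minimum is 1 at row 1 (w1 leaves); pivot element 5.
Divide row 1 by 5; eliminate column x_2 from the other rows.
Second iteration: most negative obj-row entry is -28/5 in column x_1, so x_1 enters.
Ratio test on column x_1 — row 1: 1/(3/5) = 5/3; row 2: 1/(13/5) = 5/13. Minimum is 5/13 at row 2 (w2 leaves); pivot element 13/5.
Divide row 2 by 13/5; eliminate column x_1 from the other rows.
After both pivots, the entry at constraint row 1, column w1 is 5/13.

5/13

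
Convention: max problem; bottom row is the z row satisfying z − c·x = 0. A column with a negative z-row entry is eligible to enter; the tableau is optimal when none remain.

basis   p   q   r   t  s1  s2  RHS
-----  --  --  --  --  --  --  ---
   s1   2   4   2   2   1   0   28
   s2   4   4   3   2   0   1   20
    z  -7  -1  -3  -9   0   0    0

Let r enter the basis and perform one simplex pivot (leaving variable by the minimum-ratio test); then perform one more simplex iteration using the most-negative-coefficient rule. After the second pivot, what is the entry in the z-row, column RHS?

90

Ratio test on column r — row 1: 28/2 = 14; row 2: 20/3 = 20/3. Minimum is 20/3 at row 2 (s2 leaves); pivot element 3.
Divide row 2 by 3; eliminate column r from the other rows.
Second iteration: most negative z-row entry is -7 in column t, so t enters.
Ratio test on column t — row 1: (44/3)/(2/3) = 22; row 2: (20/3)/(2/3) = 10. Minimum is 10 at row 2 (r leaves); pivot element 2/3.
Divide row 2 by 2/3; eliminate column t from the other rows.
After both pivots, the entry at the z-row, column RHS is 90.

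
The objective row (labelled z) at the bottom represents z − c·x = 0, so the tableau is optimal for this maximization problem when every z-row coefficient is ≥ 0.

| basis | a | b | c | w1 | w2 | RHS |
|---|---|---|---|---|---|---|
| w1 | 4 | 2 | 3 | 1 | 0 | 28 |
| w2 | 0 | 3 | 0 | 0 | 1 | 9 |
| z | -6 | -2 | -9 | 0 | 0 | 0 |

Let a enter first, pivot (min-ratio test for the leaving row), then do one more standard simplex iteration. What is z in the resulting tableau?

84

Ratio test on column a — row 1: 28/4 = 7; row 2: entry 0 ≤ 0. Minimum is 7 at row 1 (w1 leaves); pivot element 4.
Pivot on row 1; the z-row RHS becomes 0 − (-6)·7 = 42.
Next entering variable (most negative z-row entry -9/2): c.
Ratio test on column c — row 1: 7/(3/4) = 28/3; row 2: entry 0 ≤ 0. Minimum is 28/3 at row 1 (a leaves); pivot element 3/4.
After the second pivot the z-row RHS is 42 − (-9/2)·(28/3) = 84.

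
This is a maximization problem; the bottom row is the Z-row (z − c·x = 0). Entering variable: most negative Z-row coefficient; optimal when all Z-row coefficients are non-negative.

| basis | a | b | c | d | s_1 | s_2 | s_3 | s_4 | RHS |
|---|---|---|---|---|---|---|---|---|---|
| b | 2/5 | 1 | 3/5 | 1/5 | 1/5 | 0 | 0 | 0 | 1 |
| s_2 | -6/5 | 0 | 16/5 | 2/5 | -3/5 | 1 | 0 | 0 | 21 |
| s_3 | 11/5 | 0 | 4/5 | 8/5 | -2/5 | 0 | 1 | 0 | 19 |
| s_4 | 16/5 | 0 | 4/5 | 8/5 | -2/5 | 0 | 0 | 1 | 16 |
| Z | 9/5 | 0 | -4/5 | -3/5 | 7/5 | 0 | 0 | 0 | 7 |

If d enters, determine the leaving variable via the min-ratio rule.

Column d entries and ratios — b: 1/(1/5) = 5; s_2: 21/(2/5) = 105/2; s_3: 19/(8/5) = 95/8; s_4: 16/(8/5) = 10.
Smallest ratio is 5 in the row of b, so b leaves.

b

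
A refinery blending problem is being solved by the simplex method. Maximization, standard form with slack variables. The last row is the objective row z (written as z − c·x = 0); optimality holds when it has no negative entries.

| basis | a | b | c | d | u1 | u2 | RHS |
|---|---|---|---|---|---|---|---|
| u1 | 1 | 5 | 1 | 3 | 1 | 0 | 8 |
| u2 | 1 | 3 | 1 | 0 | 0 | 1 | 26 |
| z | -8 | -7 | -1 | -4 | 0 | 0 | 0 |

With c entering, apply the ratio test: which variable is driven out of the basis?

u1

Column c entries and ratios — u1: 8/1 = 8; u2: 26/1 = 26.
Smallest ratio is 8 in the row of u1, so u1 leaves.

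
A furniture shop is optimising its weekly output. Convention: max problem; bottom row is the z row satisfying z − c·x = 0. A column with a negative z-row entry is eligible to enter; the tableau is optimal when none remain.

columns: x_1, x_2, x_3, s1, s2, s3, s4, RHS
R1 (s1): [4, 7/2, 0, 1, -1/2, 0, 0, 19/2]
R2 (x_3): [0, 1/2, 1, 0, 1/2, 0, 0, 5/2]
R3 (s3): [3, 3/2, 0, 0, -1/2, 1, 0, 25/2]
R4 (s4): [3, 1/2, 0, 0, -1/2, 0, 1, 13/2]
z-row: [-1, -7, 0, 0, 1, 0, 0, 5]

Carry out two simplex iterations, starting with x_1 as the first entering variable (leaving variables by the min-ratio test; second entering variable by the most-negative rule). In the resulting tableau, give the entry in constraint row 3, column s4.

Ratio test on column x_1 — row 1: (19/2)/4 = 19/8; row 2: entry 0 ≤ 0; row 3: (25/2)/3 = 25/6; row 4: (13/2)/3 = 13/6. Minimum is 13/6 at row 4 (s4 leaves); pivot element 3.
Divide row 4 by 3; eliminate column x_1 from the other rows.
Second iteration: most negative z-row entry is -41/6 in column x_2, so x_2 enters.
Ratio test on column x_2 — row 1: (5/6)/(17/6) = 5/17; row 2: (5/2)/(1/2) = 5; row 3: 6/1 = 6; row 4: (13/6)/(1/6) = 13. Minimum is 5/17 at row 1 (s1 leaves); pivot element 17/6.
Divide row 1 by 17/6; eliminate column x_2 from the other rows.
After both pivots, the entry at constraint row 3, column s4 is -9/17.

-9/17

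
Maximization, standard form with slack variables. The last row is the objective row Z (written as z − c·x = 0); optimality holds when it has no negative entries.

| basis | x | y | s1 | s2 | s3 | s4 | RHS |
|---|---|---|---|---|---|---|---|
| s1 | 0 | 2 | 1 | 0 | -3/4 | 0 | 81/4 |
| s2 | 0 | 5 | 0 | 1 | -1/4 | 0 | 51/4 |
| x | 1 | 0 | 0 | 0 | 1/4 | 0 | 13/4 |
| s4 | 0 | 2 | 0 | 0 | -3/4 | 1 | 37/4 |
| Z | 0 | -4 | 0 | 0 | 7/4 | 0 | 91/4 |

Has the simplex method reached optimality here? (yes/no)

The Z-row has a negative entry -4 in column y, so it is not optimal.

no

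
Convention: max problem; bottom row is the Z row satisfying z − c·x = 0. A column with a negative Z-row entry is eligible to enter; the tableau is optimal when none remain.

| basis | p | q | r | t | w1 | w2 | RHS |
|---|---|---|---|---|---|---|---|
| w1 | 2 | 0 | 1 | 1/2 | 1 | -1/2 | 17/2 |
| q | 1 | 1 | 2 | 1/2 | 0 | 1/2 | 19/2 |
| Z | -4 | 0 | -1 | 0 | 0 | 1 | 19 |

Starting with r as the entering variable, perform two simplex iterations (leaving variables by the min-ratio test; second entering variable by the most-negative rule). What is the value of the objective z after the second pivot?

65/2

Ratio test on column r — row 1: (17/2)/1 = 17/2; row 2: (19/2)/2 = 19/4. Minimum is 19/4 at row 2 (q leaves); pivot element 2.
Pivot on row 2; the Z-row RHS becomes 19 − (-1)·(19/4) = 95/4.
Next entering variable (most negative Z-row entry -7/2): p.
Ratio test on column p — row 1: (15/4)/(3/2) = 5/2; row 2: (19/4)/(1/2) = 19/2. Minimum is 5/2 at row 1 (w1 leaves); pivot element 3/2.
After the second pivot the Z-row RHS is 95/4 − (-7/2)·(5/2) = 65/2.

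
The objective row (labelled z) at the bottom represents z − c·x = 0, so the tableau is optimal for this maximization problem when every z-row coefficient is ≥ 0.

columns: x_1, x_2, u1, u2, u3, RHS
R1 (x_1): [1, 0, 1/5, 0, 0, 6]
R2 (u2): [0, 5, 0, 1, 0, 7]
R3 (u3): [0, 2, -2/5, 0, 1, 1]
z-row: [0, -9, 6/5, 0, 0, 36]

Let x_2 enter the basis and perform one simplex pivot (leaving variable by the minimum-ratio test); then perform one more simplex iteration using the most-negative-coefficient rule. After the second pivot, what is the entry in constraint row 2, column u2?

1

Ratio test on column x_2 — row 1: entry 0 ≤ 0; row 2: 7/5 = 7/5; row 3: 1/2 = 1/2. Minimum is 1/2 at row 3 (u3 leaves); pivot element 2.
Divide row 3 by 2; eliminate column x_2 from the other rows.
Second iteration: most negative z-row entry is -3/5 in column u1, so u1 enters.
Ratio test on column u1 — row 1: 6/(1/5) = 30; row 2: (9/2)/1 = 9/2; row 3: entry -1/5 ≤ 0. Minimum is 9/2 at row 2 (u2 leaves); pivot element 1.
Divide row 2 by 1; eliminate column u1 from the other rows.
After both pivots, the entry at constraint row 2, column u2 is 1.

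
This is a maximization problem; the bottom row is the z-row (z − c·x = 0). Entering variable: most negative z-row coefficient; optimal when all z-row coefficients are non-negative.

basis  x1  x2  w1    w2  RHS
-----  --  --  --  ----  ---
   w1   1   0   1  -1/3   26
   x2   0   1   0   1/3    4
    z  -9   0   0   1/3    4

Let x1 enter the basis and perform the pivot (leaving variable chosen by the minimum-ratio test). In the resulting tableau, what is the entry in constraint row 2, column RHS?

Ratio test on column x1 — row 1: 26/1 = 26; row 2: entry 0 ≤ 0. Minimum is 26 at row 1 (w1 leaves); pivot element 1.
Divide row 1 by 1; eliminate column x1 from the other rows.
Row 2 update in column RHS: 4 − 0·26 = 4.

4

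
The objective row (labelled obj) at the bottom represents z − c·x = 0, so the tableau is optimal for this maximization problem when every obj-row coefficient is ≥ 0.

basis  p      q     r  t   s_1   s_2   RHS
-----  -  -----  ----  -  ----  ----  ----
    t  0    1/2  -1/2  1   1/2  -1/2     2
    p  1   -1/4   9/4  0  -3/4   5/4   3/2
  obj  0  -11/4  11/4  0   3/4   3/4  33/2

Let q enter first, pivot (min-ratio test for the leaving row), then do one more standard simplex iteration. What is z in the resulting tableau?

Ratio test on column q — row 1: 2/(1/2) = 4; row 2: entry -1/4 ≤ 0. Minimum is 4 at row 1 (t leaves); pivot element 1/2.
Pivot on row 1; the obj-row RHS becomes 33/2 − (-11/4)·4 = 55/2.
Next entering variable (most negative obj-row entry -2): s_2.
Ratio test on column s_2 — row 1: entry -1 ≤ 0; row 2: (5/2)/1 = 5/2. Minimum is 5/2 at row 2 (p leaves); pivot element 1.
After the second pivot the obj-row RHS is 55/2 − (-2)·(5/2) = 65/2.

65/2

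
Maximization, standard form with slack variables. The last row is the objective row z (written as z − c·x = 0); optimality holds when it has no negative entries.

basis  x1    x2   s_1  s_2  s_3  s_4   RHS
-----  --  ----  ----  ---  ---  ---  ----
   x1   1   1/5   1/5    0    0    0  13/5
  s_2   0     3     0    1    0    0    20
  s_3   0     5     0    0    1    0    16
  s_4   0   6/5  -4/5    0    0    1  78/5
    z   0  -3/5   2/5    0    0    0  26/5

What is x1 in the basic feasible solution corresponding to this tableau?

13/5

x1 is basic (row 1); its value is the RHS of that row, 13/5.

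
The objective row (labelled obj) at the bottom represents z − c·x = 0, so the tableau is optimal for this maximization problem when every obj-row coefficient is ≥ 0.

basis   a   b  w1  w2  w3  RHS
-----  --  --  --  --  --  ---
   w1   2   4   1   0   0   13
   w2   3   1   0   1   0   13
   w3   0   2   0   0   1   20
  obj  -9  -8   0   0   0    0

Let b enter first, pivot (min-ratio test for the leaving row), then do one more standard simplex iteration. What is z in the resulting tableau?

91/2

Ratio test on column b — row 1: 13/4 = 13/4; row 2: 13/1 = 13; row 3: 20/2 = 10. Minimum is 13/4 at row 1 (w1 leaves); pivot element 4.
Pivot on row 1; the obj-row RHS becomes 0 − (-8)·(13/4) = 26.
Next entering variable (most negative obj-row entry -5): a.
Ratio test on column a — row 1: (13/4)/(1/2) = 13/2; row 2: (39/4)/(5/2) = 39/10; row 3: entry -1 ≤ 0. Minimum is 39/10 at row 2 (w2 leaves); pivot element 5/2.
After the second pivot the obj-row RHS is 26 − (-5)·(39/10) = 91/2.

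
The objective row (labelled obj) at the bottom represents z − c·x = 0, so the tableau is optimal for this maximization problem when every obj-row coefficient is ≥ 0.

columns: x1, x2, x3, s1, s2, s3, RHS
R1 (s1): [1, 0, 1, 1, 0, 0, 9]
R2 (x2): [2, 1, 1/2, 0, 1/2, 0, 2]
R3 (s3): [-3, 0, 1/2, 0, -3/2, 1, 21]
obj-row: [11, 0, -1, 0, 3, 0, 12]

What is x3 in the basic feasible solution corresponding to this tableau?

x3 is not in the basis, so in the current basic feasible solution x3 = 0.

0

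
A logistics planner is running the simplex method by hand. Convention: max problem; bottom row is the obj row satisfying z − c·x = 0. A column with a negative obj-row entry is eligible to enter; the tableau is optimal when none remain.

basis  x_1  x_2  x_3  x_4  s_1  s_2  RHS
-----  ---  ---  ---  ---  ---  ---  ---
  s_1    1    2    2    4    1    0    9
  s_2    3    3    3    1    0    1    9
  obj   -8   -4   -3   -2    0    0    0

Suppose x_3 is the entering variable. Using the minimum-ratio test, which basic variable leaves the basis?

s_2

Column x_3 entries and ratios — s_1: 9/2 = 9/2; s_2: 9/3 = 3.
Smallest ratio is 3 in the row of s_2, so s_2 leaves.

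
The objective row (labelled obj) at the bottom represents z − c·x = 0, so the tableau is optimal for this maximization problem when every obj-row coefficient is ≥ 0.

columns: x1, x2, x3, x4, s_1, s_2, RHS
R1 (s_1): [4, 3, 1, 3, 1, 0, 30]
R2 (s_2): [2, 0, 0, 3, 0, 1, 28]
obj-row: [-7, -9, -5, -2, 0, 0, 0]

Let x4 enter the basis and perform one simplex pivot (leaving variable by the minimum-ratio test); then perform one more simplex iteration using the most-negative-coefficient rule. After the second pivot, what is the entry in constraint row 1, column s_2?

Ratio test on column x4 — row 1: 30/3 = 10; row 2: 28/3 = 28/3. Minimum is 28/3 at row 2 (s_2 leaves); pivot element 3.
Divide row 2 by 3; eliminate column x4 from the other rows.
Second iteration: most negative obj-row entry is -9 in column x2, so x2 enters.
Ratio test on column x2 — row 1: 2/3 = 2/3; row 2: entry 0 ≤ 0. Minimum is 2/3 at row 1 (s_1 leaves); pivot element 3.
Divide row 1 by 3; eliminate column x2 from the other rows.
After both pivots, the entry at constraint row 1, column s_2 is -1/3.

-1/3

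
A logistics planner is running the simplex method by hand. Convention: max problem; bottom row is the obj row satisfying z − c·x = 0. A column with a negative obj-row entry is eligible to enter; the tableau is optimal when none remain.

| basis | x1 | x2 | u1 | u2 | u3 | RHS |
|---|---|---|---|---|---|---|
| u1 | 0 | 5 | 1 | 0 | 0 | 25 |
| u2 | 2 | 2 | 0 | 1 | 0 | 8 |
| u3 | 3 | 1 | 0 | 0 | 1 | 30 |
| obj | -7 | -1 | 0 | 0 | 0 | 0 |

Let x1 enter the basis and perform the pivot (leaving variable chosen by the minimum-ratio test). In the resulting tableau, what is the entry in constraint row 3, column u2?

-3/2

Ratio test on column x1 — row 1: entry 0 ≤ 0; row 2: 8/2 = 4; row 3: 30/3 = 10. Minimum is 4 at row 2 (u2 leaves); pivot element 2.
Divide row 2 by 2; eliminate column x1 from the other rows.
Row 3 update in column u2: 0 − 3·(1/2) = -3/2.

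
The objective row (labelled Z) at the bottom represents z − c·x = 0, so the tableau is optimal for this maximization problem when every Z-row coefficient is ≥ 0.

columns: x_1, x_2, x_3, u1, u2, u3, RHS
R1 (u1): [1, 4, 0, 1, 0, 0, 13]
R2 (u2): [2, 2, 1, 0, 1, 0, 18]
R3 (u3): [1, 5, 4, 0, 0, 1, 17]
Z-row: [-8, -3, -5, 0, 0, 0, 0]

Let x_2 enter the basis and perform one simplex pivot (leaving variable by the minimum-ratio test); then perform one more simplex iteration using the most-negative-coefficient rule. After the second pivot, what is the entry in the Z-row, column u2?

Ratio test on column x_2 — row 1: 13/4 = 13/4; row 2: 18/2 = 9; row 3: 17/5 = 17/5. Minimum is 13/4 at row 1 (u1 leaves); pivot element 4.
Divide row 1 by 4; eliminate column x_2 from the other rows.
Second iteration: most negative Z-row entry is -29/4 in column x_1, so x_1 enters.
Ratio test on column x_1 — row 1: (13/4)/(1/4) = 13; row 2: (23/2)/(3/2) = 23/3; row 3: entry -1/4 ≤ 0. Minimum is 23/3 at row 2 (u2 leaves); pivot element 3/2.
Divide row 2 by 3/2; eliminate column x_1 from the other rows.
After both pivots, the entry at the Z-row, column u2 is 29/6.

29/6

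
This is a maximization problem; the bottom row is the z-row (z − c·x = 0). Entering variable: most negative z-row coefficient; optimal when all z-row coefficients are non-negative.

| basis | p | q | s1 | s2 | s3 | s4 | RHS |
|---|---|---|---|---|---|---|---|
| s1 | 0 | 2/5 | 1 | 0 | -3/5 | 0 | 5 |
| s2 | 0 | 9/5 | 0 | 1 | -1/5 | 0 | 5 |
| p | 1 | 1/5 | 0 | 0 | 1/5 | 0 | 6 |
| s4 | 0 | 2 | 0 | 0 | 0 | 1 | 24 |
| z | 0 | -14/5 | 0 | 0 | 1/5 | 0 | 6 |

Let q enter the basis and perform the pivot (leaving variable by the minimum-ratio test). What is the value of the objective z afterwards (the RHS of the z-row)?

124/9

Ratio test on column q — row 1: 5/(2/5) = 25/2; row 2: 5/(9/5) = 25/9; row 3: 6/(1/5) = 30; row 4: 24/2 = 12. Minimum is 25/9 at row 2 (s2 leaves); pivot element 9/5.
Pivot on row 2; the z-row RHS becomes 6 − (-14/5)·(25/9) = 124/9.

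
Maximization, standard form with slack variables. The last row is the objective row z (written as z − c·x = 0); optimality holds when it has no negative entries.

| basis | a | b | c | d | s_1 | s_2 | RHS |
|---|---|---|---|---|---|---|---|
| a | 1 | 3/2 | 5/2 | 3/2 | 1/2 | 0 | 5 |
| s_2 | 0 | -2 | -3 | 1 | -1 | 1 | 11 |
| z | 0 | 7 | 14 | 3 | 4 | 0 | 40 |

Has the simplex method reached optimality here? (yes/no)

yes

Every z-row coefficient is ≥ 0, so the tableau is optimal.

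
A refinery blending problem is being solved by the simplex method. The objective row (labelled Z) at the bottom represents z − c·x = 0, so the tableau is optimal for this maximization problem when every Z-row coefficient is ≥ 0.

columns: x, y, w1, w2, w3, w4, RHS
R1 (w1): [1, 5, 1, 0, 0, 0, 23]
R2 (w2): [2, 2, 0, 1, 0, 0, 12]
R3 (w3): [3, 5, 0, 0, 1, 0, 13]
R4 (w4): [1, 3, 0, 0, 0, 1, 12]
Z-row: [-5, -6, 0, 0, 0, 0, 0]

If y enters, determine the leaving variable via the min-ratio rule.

w3

Column y entries and ratios — w1: 23/5 = 23/5; w2: 12/2 = 6; w3: 13/5 = 13/5; w4: 12/3 = 4.
Smallest ratio is 13/5 in the row of w3, so w3 leaves.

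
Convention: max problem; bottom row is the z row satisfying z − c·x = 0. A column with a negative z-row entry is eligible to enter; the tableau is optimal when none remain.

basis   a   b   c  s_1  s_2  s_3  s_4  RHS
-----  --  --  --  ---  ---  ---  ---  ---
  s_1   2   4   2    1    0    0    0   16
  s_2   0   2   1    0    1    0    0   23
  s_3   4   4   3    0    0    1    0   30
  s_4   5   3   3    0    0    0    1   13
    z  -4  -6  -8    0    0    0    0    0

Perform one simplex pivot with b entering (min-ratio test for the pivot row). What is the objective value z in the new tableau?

24

Ratio test on column b — row 1: 16/4 = 4; row 2: 23/2 = 23/2; row 3: 30/4 = 15/2; row 4: 13/3 = 13/3. Minimum is 4 at row 1 (s_1 leaves); pivot element 4.
Pivot on row 1; the z-row RHS becomes 0 − (-6)·4 = 24.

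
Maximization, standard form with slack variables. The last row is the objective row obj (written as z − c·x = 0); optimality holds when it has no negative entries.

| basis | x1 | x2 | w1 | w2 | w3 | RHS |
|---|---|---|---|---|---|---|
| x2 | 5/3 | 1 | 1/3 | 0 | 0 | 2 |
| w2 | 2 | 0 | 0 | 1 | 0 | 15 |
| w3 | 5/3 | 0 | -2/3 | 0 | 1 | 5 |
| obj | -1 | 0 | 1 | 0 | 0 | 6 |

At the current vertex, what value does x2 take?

x2 is basic (row 1); its value is the RHS of that row, 2.

2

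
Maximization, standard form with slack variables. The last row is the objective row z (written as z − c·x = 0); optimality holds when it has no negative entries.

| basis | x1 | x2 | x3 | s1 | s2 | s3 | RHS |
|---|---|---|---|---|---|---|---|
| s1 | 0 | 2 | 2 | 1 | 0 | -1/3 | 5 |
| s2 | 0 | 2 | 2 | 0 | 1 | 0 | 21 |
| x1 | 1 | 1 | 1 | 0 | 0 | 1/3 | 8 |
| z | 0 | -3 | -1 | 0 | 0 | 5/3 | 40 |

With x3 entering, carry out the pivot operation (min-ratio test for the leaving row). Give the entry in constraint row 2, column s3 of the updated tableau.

1/3

Ratio test on column x3 — row 1: 5/2 = 5/2; row 2: 21/2 = 21/2; row 3: 8/1 = 8. Minimum is 5/2 at row 1 (s1 leaves); pivot element 2.
Divide row 1 by 2; eliminate column x3 from the other rows.
Row 2 update in column s3: 0 − 2·(-1/6) = 1/3.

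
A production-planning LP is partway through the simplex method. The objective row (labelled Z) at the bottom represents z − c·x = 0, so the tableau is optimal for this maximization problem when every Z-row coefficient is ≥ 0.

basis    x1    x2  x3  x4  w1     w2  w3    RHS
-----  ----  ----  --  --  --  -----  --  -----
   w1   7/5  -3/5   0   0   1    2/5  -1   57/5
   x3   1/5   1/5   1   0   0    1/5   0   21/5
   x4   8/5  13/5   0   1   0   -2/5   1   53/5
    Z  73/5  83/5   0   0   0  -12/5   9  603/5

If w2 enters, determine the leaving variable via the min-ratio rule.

x3

Column w2 entries and ratios — w1: (57/5)/(2/5) = 57/2; x3: (21/5)/(1/5) = 21; x4: -2/5 ≤ 0, skip.
Smallest ratio is 21 in the row of x3, so x3 leaves.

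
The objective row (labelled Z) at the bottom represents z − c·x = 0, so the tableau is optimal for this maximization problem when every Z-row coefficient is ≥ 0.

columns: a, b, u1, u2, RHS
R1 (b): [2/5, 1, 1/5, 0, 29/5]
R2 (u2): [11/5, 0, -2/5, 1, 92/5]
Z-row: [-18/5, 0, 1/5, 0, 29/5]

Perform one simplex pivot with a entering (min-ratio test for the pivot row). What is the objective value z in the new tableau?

Ratio test on column a — row 1: (29/5)/(2/5) = 29/2; row 2: (92/5)/(11/5) = 92/11. Minimum is 92/11 at row 2 (u2 leaves); pivot element 11/5.
Pivot on row 2; the Z-row RHS becomes 29/5 − (-18/5)·(92/11) = 395/11.

395/11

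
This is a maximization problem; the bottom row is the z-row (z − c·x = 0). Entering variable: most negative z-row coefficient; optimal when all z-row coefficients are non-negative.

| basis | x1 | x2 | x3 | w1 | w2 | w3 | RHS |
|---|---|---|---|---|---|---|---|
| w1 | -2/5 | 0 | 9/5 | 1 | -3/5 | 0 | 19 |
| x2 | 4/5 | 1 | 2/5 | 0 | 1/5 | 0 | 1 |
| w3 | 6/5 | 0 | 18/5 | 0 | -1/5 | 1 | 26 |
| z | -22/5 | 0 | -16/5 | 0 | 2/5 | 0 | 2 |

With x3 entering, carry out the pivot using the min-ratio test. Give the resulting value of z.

10

Ratio test on column x3 — row 1: 19/(9/5) = 95/9; row 2: 1/(2/5) = 5/2; row 3: 26/(18/5) = 65/9. Minimum is 5/2 at row 2 (x2 leaves); pivot element 2/5.
Pivot on row 2; the z-row RHS becomes 2 − (-16/5)·(5/2) = 10.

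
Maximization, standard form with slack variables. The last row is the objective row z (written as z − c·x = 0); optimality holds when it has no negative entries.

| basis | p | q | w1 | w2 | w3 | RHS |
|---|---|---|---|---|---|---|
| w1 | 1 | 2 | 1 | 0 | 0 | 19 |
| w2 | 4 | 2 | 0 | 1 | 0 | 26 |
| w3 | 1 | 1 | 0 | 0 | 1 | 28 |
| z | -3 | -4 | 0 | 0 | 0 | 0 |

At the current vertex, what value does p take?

0

p is not in the basis, so in the current basic feasible solution p = 0.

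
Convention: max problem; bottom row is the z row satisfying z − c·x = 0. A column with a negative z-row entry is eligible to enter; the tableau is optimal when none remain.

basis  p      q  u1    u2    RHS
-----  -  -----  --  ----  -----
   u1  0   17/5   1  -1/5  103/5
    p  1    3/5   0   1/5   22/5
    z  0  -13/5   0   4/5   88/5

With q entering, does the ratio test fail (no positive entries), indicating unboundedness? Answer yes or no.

Column q has positive entries in row(s) 1, 2, so the ratio test bounds it — not unbounded.

no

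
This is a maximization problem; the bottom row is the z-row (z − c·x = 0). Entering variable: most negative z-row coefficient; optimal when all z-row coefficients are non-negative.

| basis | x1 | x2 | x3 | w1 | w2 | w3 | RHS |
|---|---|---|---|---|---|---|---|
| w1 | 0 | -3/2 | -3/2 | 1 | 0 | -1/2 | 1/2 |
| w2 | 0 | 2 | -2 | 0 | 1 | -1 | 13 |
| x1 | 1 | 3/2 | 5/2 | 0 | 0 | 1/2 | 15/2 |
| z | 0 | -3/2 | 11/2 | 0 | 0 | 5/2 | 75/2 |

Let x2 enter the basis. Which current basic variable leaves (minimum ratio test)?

Column x2 entries and ratios — w1: -3/2 ≤ 0, skip; w2: 13/2 = 13/2; x1: (15/2)/(3/2) = 5.
Smallest ratio is 5 in the row of x1, so x1 leaves.

x1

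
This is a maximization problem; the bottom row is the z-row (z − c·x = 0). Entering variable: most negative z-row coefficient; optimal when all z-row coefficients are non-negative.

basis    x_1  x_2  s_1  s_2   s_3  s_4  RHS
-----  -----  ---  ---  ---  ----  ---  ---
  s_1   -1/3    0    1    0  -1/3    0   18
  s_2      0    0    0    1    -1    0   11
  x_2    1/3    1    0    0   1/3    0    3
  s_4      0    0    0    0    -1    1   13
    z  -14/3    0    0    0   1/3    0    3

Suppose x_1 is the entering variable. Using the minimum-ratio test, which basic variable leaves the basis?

x_2

Column x_1 entries and ratios — s_1: -1/3 ≤ 0, skip; s_2: 0 ≤ 0, skip; x_2: 3/(1/3) = 9; s_4: 0 ≤ 0, skip.
Smallest ratio is 9 in the row of x_2, so x_2 leaves.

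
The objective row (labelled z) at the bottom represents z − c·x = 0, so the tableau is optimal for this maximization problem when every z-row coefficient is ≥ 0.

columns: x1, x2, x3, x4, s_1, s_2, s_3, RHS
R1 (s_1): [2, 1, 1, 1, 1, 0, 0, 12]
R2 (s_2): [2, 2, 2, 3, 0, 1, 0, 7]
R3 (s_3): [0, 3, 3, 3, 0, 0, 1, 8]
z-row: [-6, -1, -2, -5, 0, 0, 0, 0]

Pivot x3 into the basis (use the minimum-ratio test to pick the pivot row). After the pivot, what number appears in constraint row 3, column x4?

1

Ratio test on column x3 — row 1: 12/1 = 12; row 2: 7/2 = 7/2; row 3: 8/3 = 8/3. Minimum is 8/3 at row 3 (s_3 leaves); pivot element 3.
Divide row 3 by 3; eliminate column x3 from the other rows.
In the new row 3, the x4 entry is the old entry divided by the pivot: 3/3 = 1.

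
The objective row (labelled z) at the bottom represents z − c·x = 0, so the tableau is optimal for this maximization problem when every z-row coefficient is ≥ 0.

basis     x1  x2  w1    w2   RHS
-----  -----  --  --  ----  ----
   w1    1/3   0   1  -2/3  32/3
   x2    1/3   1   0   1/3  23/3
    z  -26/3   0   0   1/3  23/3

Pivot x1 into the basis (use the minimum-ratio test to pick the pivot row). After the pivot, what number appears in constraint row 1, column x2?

-1

Ratio test on column x1 — row 1: (32/3)/(1/3) = 32; row 2: (23/3)/(1/3) = 23. Minimum is 23 at row 2 (x2 leaves); pivot element 1/3.
Divide row 2 by 1/3; eliminate column x1 from the other rows.
Row 1 update in column x2: 0 − (1/3)·3 = -1.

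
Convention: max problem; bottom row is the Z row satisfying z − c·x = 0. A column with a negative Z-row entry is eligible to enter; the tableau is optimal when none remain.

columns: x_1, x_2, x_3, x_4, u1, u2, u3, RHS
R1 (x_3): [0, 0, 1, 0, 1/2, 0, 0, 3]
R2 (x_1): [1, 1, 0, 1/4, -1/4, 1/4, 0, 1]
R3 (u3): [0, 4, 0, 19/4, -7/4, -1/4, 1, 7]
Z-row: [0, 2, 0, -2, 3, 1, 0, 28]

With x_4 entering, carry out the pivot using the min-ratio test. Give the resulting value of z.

Ratio test on column x_4 — row 1: entry 0 ≤ 0; row 2: 1/(1/4) = 4; row 3: 7/(19/4) = 28/19. Minimum is 28/19 at row 3 (u3 leaves); pivot element 19/4.
Pivot on row 3; the Z-row RHS becomes 28 − (-2)·(28/19) = 588/19.

588/19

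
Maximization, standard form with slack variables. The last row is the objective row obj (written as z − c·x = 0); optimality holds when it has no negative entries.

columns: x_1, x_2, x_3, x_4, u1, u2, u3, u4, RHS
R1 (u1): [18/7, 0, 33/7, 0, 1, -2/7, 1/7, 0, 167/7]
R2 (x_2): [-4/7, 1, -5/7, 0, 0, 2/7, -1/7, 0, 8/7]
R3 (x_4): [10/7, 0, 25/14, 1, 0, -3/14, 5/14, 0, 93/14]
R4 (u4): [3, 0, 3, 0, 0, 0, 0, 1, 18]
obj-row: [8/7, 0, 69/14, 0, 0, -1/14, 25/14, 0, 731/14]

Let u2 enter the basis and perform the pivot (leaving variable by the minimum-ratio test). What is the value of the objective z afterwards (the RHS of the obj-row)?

105/2

Ratio test on column u2 — row 1: entry -2/7 ≤ 0; row 2: (8/7)/(2/7) = 4; row 3: entry -3/14 ≤ 0; row 4: entry 0 ≤ 0. Minimum is 4 at row 2 (x_2 leaves); pivot element 2/7.
Pivot on row 2; the obj-row RHS becomes 731/14 − (-1/14)·4 = 105/2.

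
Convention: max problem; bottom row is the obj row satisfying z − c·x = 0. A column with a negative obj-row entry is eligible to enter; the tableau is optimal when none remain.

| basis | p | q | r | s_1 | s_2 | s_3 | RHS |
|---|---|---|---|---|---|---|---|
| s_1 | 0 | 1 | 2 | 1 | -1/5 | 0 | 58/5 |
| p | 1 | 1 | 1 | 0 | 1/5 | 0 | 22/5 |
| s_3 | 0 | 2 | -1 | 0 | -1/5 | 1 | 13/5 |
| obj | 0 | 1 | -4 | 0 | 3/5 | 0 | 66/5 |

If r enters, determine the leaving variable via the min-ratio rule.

Column r entries and ratios — s_1: (58/5)/2 = 29/5; p: (22/5)/1 = 22/5; s_3: -1 ≤ 0, skip.
Smallest ratio is 22/5 in the row of p, so p leaves.

p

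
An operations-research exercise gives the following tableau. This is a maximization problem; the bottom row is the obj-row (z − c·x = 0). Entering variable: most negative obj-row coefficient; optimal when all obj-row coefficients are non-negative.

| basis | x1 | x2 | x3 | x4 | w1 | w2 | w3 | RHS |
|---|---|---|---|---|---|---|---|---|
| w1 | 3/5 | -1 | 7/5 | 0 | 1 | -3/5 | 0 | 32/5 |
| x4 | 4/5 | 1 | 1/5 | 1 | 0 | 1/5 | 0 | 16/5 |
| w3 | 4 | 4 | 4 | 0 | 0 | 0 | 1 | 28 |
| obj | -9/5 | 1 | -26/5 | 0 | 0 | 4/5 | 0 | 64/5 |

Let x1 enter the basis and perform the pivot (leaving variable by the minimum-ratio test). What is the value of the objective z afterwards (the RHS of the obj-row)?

20

Ratio test on column x1 — row 1: (32/5)/(3/5) = 32/3; row 2: (16/5)/(4/5) = 4; row 3: 28/4 = 7. Minimum is 4 at row 2 (x4 leaves); pivot element 4/5.
Pivot on row 2; the obj-row RHS becomes 64/5 − (-9/5)·4 = 20.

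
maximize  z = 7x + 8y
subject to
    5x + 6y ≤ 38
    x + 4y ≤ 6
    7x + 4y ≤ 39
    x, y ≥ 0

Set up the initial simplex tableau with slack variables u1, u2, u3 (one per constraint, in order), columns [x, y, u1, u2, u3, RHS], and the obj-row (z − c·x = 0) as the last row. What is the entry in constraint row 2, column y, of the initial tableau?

Constraint 2 has coefficient 4 on y.

4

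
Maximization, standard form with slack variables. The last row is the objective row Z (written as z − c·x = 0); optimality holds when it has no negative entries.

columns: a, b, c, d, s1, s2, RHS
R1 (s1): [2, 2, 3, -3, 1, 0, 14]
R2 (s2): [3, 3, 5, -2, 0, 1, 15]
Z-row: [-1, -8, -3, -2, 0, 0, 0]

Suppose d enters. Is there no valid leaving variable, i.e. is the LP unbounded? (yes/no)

Every constraint-row entry in column d is ≤ 0, so increasing d is unbounded.

yes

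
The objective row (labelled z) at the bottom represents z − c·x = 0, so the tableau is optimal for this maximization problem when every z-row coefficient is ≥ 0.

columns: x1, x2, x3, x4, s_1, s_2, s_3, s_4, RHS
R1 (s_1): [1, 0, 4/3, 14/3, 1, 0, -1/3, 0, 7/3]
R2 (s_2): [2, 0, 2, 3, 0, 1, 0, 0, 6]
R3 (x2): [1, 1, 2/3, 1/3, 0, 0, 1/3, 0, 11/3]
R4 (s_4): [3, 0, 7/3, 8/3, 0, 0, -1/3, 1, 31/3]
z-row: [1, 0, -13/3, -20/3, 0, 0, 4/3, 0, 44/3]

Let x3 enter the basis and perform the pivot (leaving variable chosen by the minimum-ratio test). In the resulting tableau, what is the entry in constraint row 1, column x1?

Ratio test on column x3 — row 1: (7/3)/(4/3) = 7/4; row 2: 6/2 = 3; row 3: (11/3)/(2/3) = 11/2; row 4: (31/3)/(7/3) = 31/7. Minimum is 7/4 at row 1 (s_1 leaves); pivot element 4/3.
Divide row 1 by 4/3; eliminate column x3 from the other rows.
In the new row 1, the x1 entry is the old entry divided by the pivot: 1/(4/3) = 3/4.

3/4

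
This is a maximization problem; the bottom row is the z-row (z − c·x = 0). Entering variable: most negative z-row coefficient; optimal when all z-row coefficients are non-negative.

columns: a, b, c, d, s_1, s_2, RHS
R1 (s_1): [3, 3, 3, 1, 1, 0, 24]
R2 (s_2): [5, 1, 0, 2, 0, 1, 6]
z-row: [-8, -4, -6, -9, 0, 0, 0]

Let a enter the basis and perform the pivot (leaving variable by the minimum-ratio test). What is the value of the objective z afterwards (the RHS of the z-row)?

48/5

Ratio test on column a — row 1: 24/3 = 8; row 2: 6/5 = 6/5. Minimum is 6/5 at row 2 (s_2 leaves); pivot element 5.
Pivot on row 2; the z-row RHS becomes 0 − (-8)·(6/5) = 48/5.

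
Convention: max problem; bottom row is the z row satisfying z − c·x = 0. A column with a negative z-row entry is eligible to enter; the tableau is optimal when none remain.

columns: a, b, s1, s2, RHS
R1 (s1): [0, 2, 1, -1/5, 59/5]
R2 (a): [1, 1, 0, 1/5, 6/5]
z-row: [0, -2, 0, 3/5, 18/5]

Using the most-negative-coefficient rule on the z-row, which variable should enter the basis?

Negative z-row entries: b: -2.
The most negative is -2 in column b, so b enters.

b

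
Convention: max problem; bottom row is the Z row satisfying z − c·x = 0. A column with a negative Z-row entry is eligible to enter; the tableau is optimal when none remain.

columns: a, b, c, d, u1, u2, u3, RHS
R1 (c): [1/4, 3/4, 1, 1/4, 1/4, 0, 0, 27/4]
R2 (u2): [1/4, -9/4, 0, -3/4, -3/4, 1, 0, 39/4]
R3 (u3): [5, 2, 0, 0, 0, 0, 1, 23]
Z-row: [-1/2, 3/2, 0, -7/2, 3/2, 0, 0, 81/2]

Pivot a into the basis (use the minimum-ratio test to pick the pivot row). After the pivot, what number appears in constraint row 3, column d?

Ratio test on column a — row 1: (27/4)/(1/4) = 27; row 2: (39/4)/(1/4) = 39; row 3: 23/5 = 23/5. Minimum is 23/5 at row 3 (u3 leaves); pivot element 5.
Divide row 3 by 5; eliminate column a from the other rows.
In the new row 3, the d entry is the old entry divided by the pivot: 0/5 = 0.

0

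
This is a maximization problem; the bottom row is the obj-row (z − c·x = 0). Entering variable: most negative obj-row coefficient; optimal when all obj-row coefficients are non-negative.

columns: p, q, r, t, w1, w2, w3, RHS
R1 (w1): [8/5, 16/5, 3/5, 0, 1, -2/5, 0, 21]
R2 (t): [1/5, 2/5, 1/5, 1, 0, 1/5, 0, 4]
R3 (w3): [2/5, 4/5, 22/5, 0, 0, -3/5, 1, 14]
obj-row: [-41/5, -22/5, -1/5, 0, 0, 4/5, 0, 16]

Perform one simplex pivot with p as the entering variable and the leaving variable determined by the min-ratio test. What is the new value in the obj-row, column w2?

Ratio test on column p — row 1: 21/(8/5) = 105/8; row 2: 4/(1/5) = 20; row 3: 14/(2/5) = 35. Minimum is 105/8 at row 1 (w1 leaves); pivot element 8/5.
Divide row 1 by 8/5; eliminate column p from the other rows.
obj-row update in column w2: 4/5 − (-41/5)·(-1/4) = -5/4.

-5/4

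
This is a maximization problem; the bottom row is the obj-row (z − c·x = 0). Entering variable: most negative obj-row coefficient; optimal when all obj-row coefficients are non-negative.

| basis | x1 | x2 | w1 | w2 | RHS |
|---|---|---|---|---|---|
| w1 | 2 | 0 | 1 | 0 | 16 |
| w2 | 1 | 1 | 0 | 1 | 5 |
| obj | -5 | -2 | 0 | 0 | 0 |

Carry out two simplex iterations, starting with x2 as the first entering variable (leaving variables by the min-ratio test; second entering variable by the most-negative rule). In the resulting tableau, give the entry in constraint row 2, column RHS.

5

Ratio test on column x2 — row 1: entry 0 ≤ 0; row 2: 5/1 = 5. Minimum is 5 at row 2 (w2 leaves); pivot element 1.
Divide row 2 by 1; eliminate column x2 from the other rows.
Second iteration: most negative obj-row entry is -3 in column x1, so x1 enters.
Ratio test on column x1 — row 1: 16/2 = 8; row 2: 5/1 = 5. Minimum is 5 at row 2 (x2 leaves); pivot element 1.
Divide row 2 by 1; eliminate column x1 from the other rows.
After both pivots, the entry at constraint row 2, column RHS is 5.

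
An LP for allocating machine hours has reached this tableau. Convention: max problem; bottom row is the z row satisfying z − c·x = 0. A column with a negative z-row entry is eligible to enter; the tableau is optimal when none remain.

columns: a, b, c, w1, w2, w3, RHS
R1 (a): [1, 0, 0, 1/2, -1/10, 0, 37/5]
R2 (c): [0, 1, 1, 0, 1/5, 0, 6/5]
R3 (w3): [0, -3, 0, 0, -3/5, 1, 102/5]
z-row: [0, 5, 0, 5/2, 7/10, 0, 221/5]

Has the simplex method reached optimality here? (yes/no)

yes

Every z-row coefficient is ≥ 0, so the tableau is optimal.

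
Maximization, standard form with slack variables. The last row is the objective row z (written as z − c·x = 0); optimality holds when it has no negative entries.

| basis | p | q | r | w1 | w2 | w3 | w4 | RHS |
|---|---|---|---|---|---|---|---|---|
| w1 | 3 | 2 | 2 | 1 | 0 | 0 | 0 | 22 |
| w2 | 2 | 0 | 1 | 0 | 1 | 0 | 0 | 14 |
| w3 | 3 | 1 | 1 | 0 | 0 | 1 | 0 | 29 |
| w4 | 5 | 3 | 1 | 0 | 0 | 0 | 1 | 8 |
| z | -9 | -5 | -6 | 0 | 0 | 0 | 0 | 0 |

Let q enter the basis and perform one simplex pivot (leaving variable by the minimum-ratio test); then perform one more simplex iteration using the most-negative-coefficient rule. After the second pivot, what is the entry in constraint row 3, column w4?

Ratio test on column q — row 1: 22/2 = 11; row 2: entry 0 ≤ 0; row 3: 29/1 = 29; row 4: 8/3 = 8/3. Minimum is 8/3 at row 4 (w4 leaves); pivot element 3.
Divide row 4 by 3; eliminate column q from the other rows.
Second iteration: most negative z-row entry is -13/3 in column r, so r enters.
Ratio test on column r — row 1: (50/3)/(4/3) = 25/2; row 2: 14/1 = 14; row 3: (79/3)/(2/3) = 79/2; row 4: (8/3)/(1/3) = 8. Minimum is 8 at row 4 (q leaves); pivot element 1/3.
Divide row 4 by 1/3; eliminate column r from the other rows.
After both pivots, the entry at constraint row 3, column w4 is -1.

-1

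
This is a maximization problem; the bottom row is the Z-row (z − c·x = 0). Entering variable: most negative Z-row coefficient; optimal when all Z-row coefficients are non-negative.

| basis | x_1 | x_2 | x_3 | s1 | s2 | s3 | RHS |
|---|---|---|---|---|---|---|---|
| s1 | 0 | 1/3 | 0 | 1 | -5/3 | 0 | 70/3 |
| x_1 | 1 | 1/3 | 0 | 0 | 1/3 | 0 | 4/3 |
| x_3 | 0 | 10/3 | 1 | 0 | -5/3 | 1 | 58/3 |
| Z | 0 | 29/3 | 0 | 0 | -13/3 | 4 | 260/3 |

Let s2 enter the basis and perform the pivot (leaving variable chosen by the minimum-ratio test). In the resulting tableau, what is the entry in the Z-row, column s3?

Ratio test on column s2 — row 1: entry -5/3 ≤ 0; row 2: (4/3)/(1/3) = 4; row 3: entry -5/3 ≤ 0. Minimum is 4 at row 2 (x_1 leaves); pivot element 1/3.
Divide row 2 by 1/3; eliminate column s2 from the other rows.
Z-row update in column s3: 4 − (-13/3)·0 = 4.

4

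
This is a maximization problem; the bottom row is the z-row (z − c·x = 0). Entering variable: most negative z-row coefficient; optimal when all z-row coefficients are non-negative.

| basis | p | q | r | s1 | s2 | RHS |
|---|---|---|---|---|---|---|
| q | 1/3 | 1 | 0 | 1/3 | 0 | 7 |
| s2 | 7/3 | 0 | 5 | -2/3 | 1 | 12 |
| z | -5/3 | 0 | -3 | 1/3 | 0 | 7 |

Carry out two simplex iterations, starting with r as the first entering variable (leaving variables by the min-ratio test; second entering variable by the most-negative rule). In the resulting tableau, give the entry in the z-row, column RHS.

109/7

Ratio test on column r — row 1: entry 0 ≤ 0; row 2: 12/5 = 12/5. Minimum is 12/5 at row 2 (s2 leaves); pivot element 5.
Divide row 2 by 5; eliminate column r from the other rows.
Second iteration: most negative z-row entry is -4/15 in column p, so p enters.
Ratio test on column p — row 1: 7/(1/3) = 21; row 2: (12/5)/(7/15) = 36/7. Minimum is 36/7 at row 2 (r leaves); pivot element 7/15.
Divide row 2 by 7/15; eliminate column p from the other rows.
After both pivots, the entry at the z-row, column RHS is 109/7.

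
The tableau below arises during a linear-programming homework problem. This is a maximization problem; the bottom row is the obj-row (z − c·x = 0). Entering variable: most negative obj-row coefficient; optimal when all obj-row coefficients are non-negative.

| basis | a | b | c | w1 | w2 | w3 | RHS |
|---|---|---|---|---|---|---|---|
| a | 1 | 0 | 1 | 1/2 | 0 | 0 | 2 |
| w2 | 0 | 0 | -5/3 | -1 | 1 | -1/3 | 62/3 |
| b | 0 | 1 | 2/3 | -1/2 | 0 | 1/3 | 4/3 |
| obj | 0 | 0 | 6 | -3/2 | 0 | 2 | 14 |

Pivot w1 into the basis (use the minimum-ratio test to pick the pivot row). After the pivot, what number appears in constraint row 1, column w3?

0

Ratio test on column w1 — row 1: 2/(1/2) = 4; row 2: entry -1 ≤ 0; row 3: entry -1/2 ≤ 0. Minimum is 4 at row 1 (a leaves); pivot element 1/2.
Divide row 1 by 1/2; eliminate column w1 from the other rows.
In the new row 1, the w3 entry is the old entry divided by the pivot: 0/(1/2) = 0.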